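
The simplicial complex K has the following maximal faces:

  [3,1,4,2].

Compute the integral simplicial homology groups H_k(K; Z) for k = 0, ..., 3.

K has 4 vertices, 6 edges, 4 triangles, 1 3-simplex.
rank ∂_0 = 0, rank ∂_1 = 3 ⇒ b_0 = 4 − 0 − 3 = 1; all invariant factors of ∂_1 are 1 so no torsion. So H_0 ≅ Z.
rank ∂_1 = 3, rank ∂_2 = 3 ⇒ b_1 = 6 − 3 − 3 = 0; all invariant factors of ∂_2 are 1 so no torsion. So H_1 ≅ 0.
rank ∂_2 = 3, rank ∂_3 = 1 ⇒ b_2 = 4 − 3 − 1 = 0; all invariant factors of ∂_3 are 1 so no torsion. So H_2 ≅ 0.
rank ∂_3 = 1, rank ∂_4 = 0 ⇒ b_3 = 1 − 1 − 0 = 0. So H_3 ≅ 0.

H_0 = Z,  H_1 = 0,  H_2 = 0,  H_3 = 0.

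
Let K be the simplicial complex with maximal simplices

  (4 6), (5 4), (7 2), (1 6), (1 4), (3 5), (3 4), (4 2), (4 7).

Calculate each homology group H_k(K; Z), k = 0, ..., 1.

H_0 ≅ Z,  H_1 ≅ Z^3.

We work with the vertex ordering 1 < 2 < 3 < 4 < 5 < 6 < 7. The simplices of K, each written with vertices in increasing order, are:

  0-simplices (7): [1], [2], [3], [4], [5], [6], [7]
  1-simplices (9): [1,4], [1,6], [2,4], [2,7], [3,4], [3,5], [4,5], [4,6], [4,7]

so the chain groups are C_0 ≅ Z^7, C_1 ≅ Z^9.

The boundary map ∂_1: C_1 → C_0 maps an edge to its endpoints' difference, ∂[p,q] = q − p. For instance
  ∂[2,4] = [4] − [2].
This gives a 7×9 integer matrix of rank 6; reducing to Smith normal form yields diagonal entries (1,1,1,1,1,1).

Now H_k = ker ∂_k / im ∂_{k+1}, so:

  H_0: rank C_0 − rank ∂_1 = 7 − 6 = 1, and the invariant factors of ∂_1 are all 1, so H_0 ≅ Z.
  H_1: rank ker ∂_1 − rank ∂_2 = (9 − 6) − 0 = 3, and there is no ∂_2, so H_1 ≅ Z^3.

(K is a triangulation of a wedge of 3 circles.)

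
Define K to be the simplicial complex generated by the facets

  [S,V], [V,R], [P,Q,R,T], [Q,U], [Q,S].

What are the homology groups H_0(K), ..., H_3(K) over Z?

H_0 ≅ Z,  H_1 ≅ Z,  H_2 = 0,  H_3 = 0.

We work with the vertex ordering P < Q < R < S < T < U < V. The simplices of K, each written with vertices in increasing order, are:

  0-simplices (7): P, Q, R, S, T, U, V
  1-simplices (10): PQ, PR, PT, QR, QS, QT, QU, RT, RV, SV
  2-simplices (4): PQR, PQT, PRT, QRT
  3-simplices (1): PQRT

Hence C_0 ≅ Z^7, C_1 ≅ Z^10, C_2 ≅ Z^4, C_3 ≅ Z^1.

Boundary ∂_1: C_1 → C_0 is given by ∂[p,q] = [q] − [p].
As a 7×10 matrix over Z this has rank 6, with invariant factors (1,1,1,1,1,1).

The boundary map ∂_2: C_2 → C_1 maps a triangle to the signed sum of its edges. For instance
  ∂QRT = RT − QT + QR,
  ∂PQT = QT − PT + PQ.
The 10×4 boundary matrix has rank 3 and Smith normal form diag(1,1,1).

Boundary ∂_3: C_3 → C_2 sends each 3-simplex σ to the alternating sum Σ_i (−1)^i (σ with its i-th vertex removed). For instance
  ∂PQRT = QRT − PRT + PQT − PQR.
The 4×1 boundary matrix has rank 1 and Smith normal form diag(1).

Computing H_k = (kernel of ∂_k) / (image of ∂_{k+1}):

  H_0: rank C_0 − rank ∂_1 = 7 − 6 = 1, and the invariant factors of ∂_1 are all 1, so H_0 = Z.
  H_1: rank ker ∂_1 − rank ∂_2 = (10 − 6) − 3 = 1, and the invariant factors of ∂_2 are all 1, so H_1 = Z.
  H_2: rank ker ∂_2 − rank ∂_3 = (4 − 3) − 1 = 0, and the invariant factors of ∂_3 are all 1, so H_2 = 0.
  H_3: rank ker ∂_3 − rank ∂_4 = (1 − 1) − 0 = 0, and there is no ∂_4, so H_3 = 0.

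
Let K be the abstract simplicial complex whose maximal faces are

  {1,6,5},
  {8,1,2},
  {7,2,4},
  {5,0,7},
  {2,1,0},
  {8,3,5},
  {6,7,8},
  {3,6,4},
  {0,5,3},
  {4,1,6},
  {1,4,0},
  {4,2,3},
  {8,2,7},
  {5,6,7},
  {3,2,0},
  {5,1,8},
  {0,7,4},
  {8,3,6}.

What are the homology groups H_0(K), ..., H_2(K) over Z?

H_0 ≅ Z,  H_1 ≅ Z ⊕ Z/2Z,  H_2 = 0.

K has 9 vertices, 27 edges, 18 triangles.
rank ∂_0 = 0, rank ∂_1 = 8 ⇒ b_0 = 9 − 0 − 8 = 1; all invariant factors of ∂_1 are 1 so no torsion. So H_0 = Z.
rank ∂_1 = 8, rank ∂_2 = 18 ⇒ b_1 = 27 − 8 − 18 = 1; ∂_2 has invariant factor(s) [2] giving torsion. So H_1 = Z ⊕ Z/2Z.
rank ∂_2 = 18, rank ∂_3 = 0 ⇒ b_2 = 18 − 18 − 0 = 0. So H_2 = 0.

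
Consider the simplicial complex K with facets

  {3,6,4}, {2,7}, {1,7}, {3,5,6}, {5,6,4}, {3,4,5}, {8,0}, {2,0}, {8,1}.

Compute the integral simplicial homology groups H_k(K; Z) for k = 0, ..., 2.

We work with the vertex ordering 0 < 1 < 2 < 3 < 4 < 5 < 6 < 7 < 8. The simplices of K, each written with vertices in increasing order, are:

  0-simplices (9): [0], [1], [2], [3], [4], [5], [6], [7], [8]
  1-simplices (11): [0,2], [0,8], [1,7], [1,8], [2,7], [3,4], [3,5], [3,6], [4,5], [4,6], [5,6]
  2-simplices (4): [3,4,5], [3,4,6], [3,5,6], [4,5,6]

Hence C_0 ≅ Z^9, C_1 ≅ Z^11, C_2 ≅ Z^4.

The boundary map ∂_1: C_1 → C_0 is given by ∂[p,q] = [q] − [p]. For instance
  ∂[1,8] = [8] − [1].
The 9×11 boundary matrix has rank 7 and Smith normal form diag(1,1,1,1,1,1,1).

Boundary ∂_2: C_2 → C_1 acts by ∂[p,q,r] = [q,r] − [p,r] + [p,q]. For instance
  ∂[3,5,6] = [5,6] − [3,6] + [3,5],
  ∂[4,5,6] = [5,6] − [4,6] + [4,5].
As a 11×4 matrix over Z this has rank 3, with invariant factors (1,1,1).

Computing H_k = (kernel of ∂_k) / (image of ∂_{k+1}):

  H_0: rank C_0 − rank ∂_1 = 9 − 7 = 2, and the invariant factors of ∂_1 are all 1, so H_0 ≅ Z^2.
  H_1: rank ker ∂_1 − rank ∂_2 = (11 − 7) − 3 = 1, and the invariant factors of ∂_2 are all 1, so H_1 ≅ Z.
  H_2: rank ker ∂_2 − rank ∂_3 = (4 − 3) − 0 = 1, and there is no ∂_3, so H_2 ≅ Z.

(K is a triangulation of the disjoint union of the circle S^1 and the 2-sphere S^2.)

H_0 = Z^2,  H_1 = Z,  H_2 = Z.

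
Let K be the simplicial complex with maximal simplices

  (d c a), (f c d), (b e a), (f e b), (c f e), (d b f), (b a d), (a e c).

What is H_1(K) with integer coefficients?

H_1 = 0.

Order the vertices as a < b < c < d < e < f. Listing each simplex with vertices in this order, K has dimension 2 with simplices:

  0-simplices (6): a, b, c, d, e, f
  1-simplices (12): ab, ac, ad, ae, bd, be, bf, cd, ce, cf, df, ef
  2-simplices (8): abd, abe, acd, ace, bdf, bef, cdf, cef

so the chain groups are C_0 ≅ Z^6, C_1 ≅ Z^12, C_2 ≅ Z^8.

The boundary map ∂_1: C_1 → C_0 is given by ∂[p,q] = [q] − [p].
The 6×12 boundary matrix has rank 5 and Smith normal form diag(1,1,1,1,1).

The boundary map ∂_2: C_2 → C_1 acts by ∂[p,q,r] = [q,r] − [p,r] + [p,q]. For instance
  ∂cef = ef − cf + ce,
  ∂bdf = df − bf + bd.
The resulting 12×8 matrix has rank 7, and its Smith normal form has invariant factors (1,1,1,1,1,1,1).

Reading off H_k = ker ∂_k / im ∂_{k+1}:

  H_1: rank ker ∂_1 − rank ∂_2 = (12 − 5) − 7 = 0, and the invariant factors of ∂_2 are all 1, so H_1 = 0.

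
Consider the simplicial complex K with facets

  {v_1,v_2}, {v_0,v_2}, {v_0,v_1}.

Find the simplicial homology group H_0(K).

H_0 ≅ Z.

Order the vertices as v_0 < v_1 < v_2. Listing each simplex with vertices in this order, K has dimension 1 with simplices:

  0-simplices (3): [v_0], [v_1], [v_2]
  1-simplices (3): [v_0,v_1], [v_0,v_2], [v_1,v_2]

Hence C_0 ≅ Z^3, C_1 ≅ Z^3.

∂_1: C_1 → C_0 sends each edge [p,q] (with p < q) to q − p. For instance
  ∂[v_1,v_2] = [v_2] − [v_1].
As a 3×3 matrix over Z this has rank 2, with invariant factors (1,1).

Reading off H_k = ker ∂_k / im ∂_{k+1}:

  H_0: rank C_0 − rank ∂_1 = 3 − 2 = 1, and the invariant factors of ∂_1 are all 1, so H_0 ≅ Z.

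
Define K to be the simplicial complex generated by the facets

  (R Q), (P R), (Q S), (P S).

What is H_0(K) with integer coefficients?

Fix the vertex order P < Q < R < S and write every simplex with vertices in increasing order. Then dim K = 1 and the simplices of K are:

  0-simplices (4): P, Q, R, S
  1-simplices (4): PR, PS, QR, QS

giving chain groups C_0 ≅ Z^4, C_1 ≅ Z^4.

The boundary map ∂_1: C_1 → C_0 maps an edge to its endpoints' difference, ∂[p,q] = q − p. For instance
  ∂QS = S − Q.
The resulting 4×4 matrix has rank 3, and its Smith normal form has invariant factors (1,1,1).

Reading off H_k = ker ∂_k / im ∂_{k+1}:

  H_0: rank C_0 − rank ∂_1 = 4 − 3 = 1, and the invariant factors of ∂_1 are all 1, so H_0 = Z.

H_0 = Z.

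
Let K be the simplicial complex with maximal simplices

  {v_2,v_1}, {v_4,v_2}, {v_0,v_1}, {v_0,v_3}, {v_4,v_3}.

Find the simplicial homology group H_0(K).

H_0 = Z.

Fix the vertex order v_0 < v_1 < v_2 < v_3 < v_4 and write every simplex with vertices in increasing order. Then dim K = 1 and the simplices of K are:

  0-simplices (5): [v_0], [v_1], [v_2], [v_3], [v_4]
  1-simplices (5): [v_0,v_1], [v_0,v_3], [v_1,v_2], [v_2,v_4], [v_3,v_4]

so the chain groups are C_0 ≅ Z^5, C_1 ≅ Z^5.

Boundary ∂_1: C_1 → C_0 is given by ∂[p,q] = [q] − [p].
As a 5×5 matrix over Z this has rank 4, with invariant factors (1,1,1,1).

Reading off H_k = ker ∂_k / im ∂_{k+1}:

  H_0: rank C_0 − rank ∂_1 = 5 − 4 = 1, and the invariant factors of ∂_1 are all 1, so H_0 = Z.

(K is a triangulation of the circle S^1.)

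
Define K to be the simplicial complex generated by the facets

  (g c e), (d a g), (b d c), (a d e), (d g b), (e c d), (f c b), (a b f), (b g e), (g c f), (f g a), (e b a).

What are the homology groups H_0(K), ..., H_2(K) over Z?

H_0 = Z,  H_1 = Z/2,  H_2 = 0.

We work with the vertex ordering a < b < c < d < e < f < g. The simplices of K, each written with vertices in increasing order, are:

  0-simplices (7): a, b, c, d, e, f, g
  1-simplices (18): ab, ad, ae, af, ag, bc, bd, be, bf, bg, cd, ce, cf, cg, de, dg, eg, fg
  2-simplices (12): abe, abf, ade, adg, afg, bcd, bcf, bdg, beg, cde, ceg, cfg

giving chain groups C_0 ≅ Z^7, C_1 ≅ Z^18, C_2 ≅ Z^12.

∂_1: C_1 → C_0 sends each edge [p,q] (with p < q) to q − p. For instance
  ∂de = e − d.
The 7×18 boundary matrix has rank 6 and Smith normal form diag(1,1,1,1,1,1).

Boundary ∂_2: C_2 → C_1 acts by ∂[p,q,r] = [q,r] − [p,r] + [p,q]. For instance
  ∂afg = fg − ag + af,
  ∂ceg = eg − cg + ce.
The 18×12 boundary matrix has rank 12 and Smith normal form diag(1,1,1,1,1,1,1,1,1,1,1,2).

From H_k ≅ ker(∂_k) / im(∂_{k+1}) we obtain:

  H_0: rank C_0 − rank ∂_1 = 7 − 6 = 1, and the invariant factors of ∂_1 are all 1, so H_0 = Z.
  H_1: rank ker ∂_1 − rank ∂_2 = (18 − 6) − 12 = 0, and ∂_2 has invariant factor 2 > 1, so H_1 = Z/2.
  H_2: rank ker ∂_2 − rank ∂_3 = (12 − 12) − 0 = 0, and there is no ∂_3, so H_2 = 0.

As a check, the Euler characteristic is 7 − 18 + 12 = 1, which agrees with 1 − 0 + 0 = 1.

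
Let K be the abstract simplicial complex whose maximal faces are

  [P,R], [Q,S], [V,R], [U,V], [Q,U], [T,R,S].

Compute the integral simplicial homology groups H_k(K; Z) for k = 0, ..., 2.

We work with the vertex ordering P < Q < R < S < T < U < V. The simplices of K, each written with vertices in increasing order, are:

  0-simplices (7): P, Q, R, S, T, U, V
  1-simplices (8): PR, QS, QU, RS, RT, RV, ST, UV
  2-simplices (1): RST

giving chain groups C_0 ≅ Z^7, C_1 ≅ Z^8, C_2 ≅ Z^1.

Boundary ∂_1: C_1 → C_0 sends each edge [p,q] (with p < q) to q − p. For instance
  ∂RV = V − R.
The resulting 7×8 matrix has rank 6, and its Smith normal form has invariant factors (1,1,1,1,1,1).

The boundary map ∂_2: C_2 → C_1 maps a triangle to the signed sum of its edges. For instance
  ∂RST = ST − RT + RS.
The 8×1 boundary matrix has rank 1 and Smith normal form diag(1).

Now H_k = ker ∂_k / im ∂_{k+1}, so:

  H_0: rank C_0 − rank ∂_1 = 7 − 6 = 1, and the invariant factors of ∂_1 are all 1, so H_0 = Z.
  H_1: rank ker ∂_1 − rank ∂_2 = (8 − 6) − 1 = 1, and the invariant factors of ∂_2 are all 1, so H_1 = Z.
  H_2: rank ker ∂_2 − rank ∂_3 = (1 − 1) − 0 = 0, and there is no ∂_3, so H_2 = 0.

H_0 ≅ Z,  H_1 ≅ Z,  H_2 = 0.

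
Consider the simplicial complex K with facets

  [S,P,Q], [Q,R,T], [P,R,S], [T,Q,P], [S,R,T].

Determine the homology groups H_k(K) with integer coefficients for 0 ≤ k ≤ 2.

H_0 = Z,  H_1 = Z,  H_2 = 0.

We work with the vertex ordering P < Q < R < S < T. The simplices of K, each written with vertices in increasing order, are:

  0-simplices (5): P, Q, R, S, T
  1-simplices (10): PQ, PR, PS, PT, QR, QS, QT, RS, RT, ST
  2-simplices (5): PQS, PQT, PRS, QRT, RST

giving chain groups C_0 ≅ Z^5, C_1 ≅ Z^10, C_2 ≅ Z^5.

The boundary map ∂_1: C_1 → C_0 maps an edge to its endpoints' difference, ∂[p,q] = q − p. For instance
  ∂PR = R − P.
The resulting 5×10 matrix has rank 4, and its Smith normal form has invariant factors (1,1,1,1).

The boundary map ∂_2: C_2 → C_1 acts by ∂[p,q,r] = [q,r] − [p,r] + [p,q]. For instance
  ∂PRS = RS − PS + PR,
  ∂PQS = QS − PS + PQ.
The resulting 10×5 matrix has rank 5, and its Smith normal form has invariant factors (1,1,1,1,1).

Computing H_k = (kernel of ∂_k) / (image of ∂_{k+1}):

  H_0: rank C_0 − rank ∂_1 = 5 − 4 = 1, and the invariant factors of ∂_1 are all 1, so H_0 ≅ Z.
  H_1: rank ker ∂_1 − rank ∂_2 = (10 − 4) − 5 = 1, and the invariant factors of ∂_2 are all 1, so H_1 ≅ Z.
  H_2: rank ker ∂_2 − rank ∂_3 = (5 − 5) − 0 = 0, and there is no ∂_3, so H_2 ≅ 0.

(K is a triangulation of the Möbius band.)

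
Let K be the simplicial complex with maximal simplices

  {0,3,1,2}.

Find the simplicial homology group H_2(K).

H_2 = 0.

We work with the vertex ordering 0 < 1 < 2 < 3. The simplices of K, each written with vertices in increasing order, are:

  0-simplices (4): [0], [1], [2], [3]
  1-simplices (6): [0,1], [0,2], [0,3], [1,2], [1,3], [2,3]
  2-simplices (4): [0,1,2], [0,1,3], [0,2,3], [1,2,3]
  3-simplices (1): [0,1,2,3]

giving chain groups C_0 ≅ Z^4, C_1 ≅ Z^6, C_2 ≅ Z^4, C_3 ≅ Z^1.

The boundary map ∂_1: C_1 → C_0 is given by ∂[p,q] = [q] − [p]. For instance
  ∂[0,3] = [3] − [0].
The resulting 4×6 matrix has rank 3, and its Smith normal form has invariant factors (1,1,1).

∂_2: C_2 → C_1 acts by ∂[p,q,r] = [q,r] − [p,r] + [p,q]. For instance
  ∂[0,1,3] = [1,3] − [0,3] + [0,1],
  ∂[0,1,2] = [1,2] − [0,2] + [0,1].
This gives a 6×4 integer matrix of rank 3; reducing to Smith normal form yields diagonal entries (1,1,1).

∂_3: C_3 → C_2 sends each 3-simplex σ to the alternating sum Σ_i (−1)^i (σ with its i-th vertex removed). For instance
  ∂[0,1,2,3] = [1,2,3] − [0,2,3] + [0,1,3] − [0,1,2].
As a 4×1 matrix over Z this has rank 1, with invariant factors (1).

Computing H_k = (kernel of ∂_k) / (image of ∂_{k+1}):

  H_2: rank ker ∂_2 − rank ∂_3 = (4 − 3) − 1 = 0, and the invariant factors of ∂_3 are all 1, so H_2 ≅ 0.

(K is a triangulation of the 3-simplex.)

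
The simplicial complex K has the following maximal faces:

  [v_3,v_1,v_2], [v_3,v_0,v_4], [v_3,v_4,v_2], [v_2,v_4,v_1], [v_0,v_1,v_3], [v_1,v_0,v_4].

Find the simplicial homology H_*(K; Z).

Take the total order v_0 < v_1 < v_2 < v_3 < v_4 on the vertex set. Then K (dimension 2) consists of the simplices:

  0-simplices (5): [v_0], [v_1], [v_2], [v_3], [v_4]
  1-simplices (9): [v_0,v_1], [v_0,v_3], [v_0,v_4], [v_1,v_2], [v_1,v_3], [v_1,v_4], [v_2,v_3], [v_2,v_4], [v_3,v_4]
  2-simplices (6): [v_0,v_1,v_3], [v_0,v_1,v_4], [v_0,v_3,v_4], [v_1,v_2,v_3], [v_1,v_2,v_4], [v_2,v_3,v_4]

giving chain groups C_0 ≅ Z^5, C_1 ≅ Z^9, C_2 ≅ Z^6.

The boundary map ∂_1: C_1 → C_0 is given by ∂[p,q] = [q] − [p]. For instance
  ∂[v_1,v_3] = [v_3] − [v_1].
As a 5×9 matrix over Z this has rank 4, with invariant factors (1,1,1,1).

Boundary ∂_2: C_2 → C_1 acts by ∂[p,q,r] = [q,r] − [p,r] + [p,q]. For instance
  ∂[v_0,v_3,v_4] = [v_3,v_4] − [v_0,v_4] + [v_0,v_3],
  ∂[v_0,v_1,v_3] = [v_1,v_3] − [v_0,v_3] + [v_0,v_1].
As a 9×6 matrix over Z this has rank 5, with invariant factors (1,1,1,1,1).

From H_k ≅ ker(∂_k) / im(∂_{k+1}) we obtain:

  H_0: rank C_0 − rank ∂_1 = 5 − 4 = 1, and the invariant factors of ∂_1 are all 1, so H_0 = Z.
  H_1: rank ker ∂_1 − rank ∂_2 = (9 − 4) − 5 = 0, and the invariant factors of ∂_2 are all 1, so H_1 = 0.
  H_2: rank ker ∂_2 − rank ∂_3 = (6 − 5) − 0 = 1, and there is no ∂_3, so H_2 = Z.

As a check, the Euler characteristic is 5 − 9 + 6 = 2, which agrees with 1 − 0 + 1 = 2.
(K is a triangulation of the 2-sphere S^2.)

H_0 ≅ Z,  H_1 = 0,  H_2 ≅ Z.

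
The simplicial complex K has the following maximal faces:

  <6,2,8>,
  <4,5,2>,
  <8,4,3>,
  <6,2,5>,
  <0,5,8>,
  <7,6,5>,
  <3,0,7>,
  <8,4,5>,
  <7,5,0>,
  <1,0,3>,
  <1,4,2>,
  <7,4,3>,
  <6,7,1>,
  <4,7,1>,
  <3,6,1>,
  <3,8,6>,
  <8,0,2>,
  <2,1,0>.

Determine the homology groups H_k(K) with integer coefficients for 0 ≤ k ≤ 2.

K has 9 vertices, 27 edges, 18 triangles.
rank ∂_0 = 0, rank ∂_1 = 8 ⇒ b_0 = 9 − 0 − 8 = 1; all invariant factors of ∂_1 are 1 so no torsion. So H_0 = Z.
rank ∂_1 = 8, rank ∂_2 = 18 ⇒ b_1 = 27 − 8 − 18 = 1; ∂_2 has invariant factor(s) [2] giving torsion. So H_1 = Z ⊕ Z/2.
rank ∂_2 = 18, rank ∂_3 = 0 ⇒ b_2 = 18 − 18 − 0 = 0. So H_2 = 0.

H_0 ≅ Z,  H_1 ≅ Z ⊕ Z/2,  H_2 = 0.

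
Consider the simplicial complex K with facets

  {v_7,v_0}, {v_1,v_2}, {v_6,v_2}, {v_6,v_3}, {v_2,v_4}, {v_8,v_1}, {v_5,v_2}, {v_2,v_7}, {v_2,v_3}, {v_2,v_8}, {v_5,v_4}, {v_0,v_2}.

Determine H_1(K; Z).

Fix the vertex order v_0 < v_1 < v_2 < v_3 < v_4 < v_5 < v_6 < v_7 < v_8 and write every simplex with vertices in increasing order. Then dim K = 1 and the simplices of K are:

  0-simplices (9): [v_0], [v_1], [v_2], [v_3], [v_4], [v_5], [v_6], [v_7], [v_8]
  1-simplices (12): [v_0,v_2], [v_0,v_7], [v_1,v_2], [v_1,v_8], [v_2,v_3], [v_2,v_4], [v_2,v_5], [v_2,v_6], [v_2,v_7], [v_2,v_8], [v_3,v_6], [v_4,v_5]

so the chain groups are C_0 ≅ Z^9, C_1 ≅ Z^12.

The boundary map ∂_1: C_1 → C_0 maps an edge to its endpoints' difference, ∂[p,q] = q − p. For instance
  ∂[v_3,v_6] = [v_6] − [v_3].
The resulting 9×12 matrix has rank 8, and its Smith normal form has invariant factors (1,1,1,1,1,1,1,1).

Now H_k = ker ∂_k / im ∂_{k+1}, so:

  H_1: rank ker ∂_1 − rank ∂_2 = (12 − 8) − 0 = 4, and there is no ∂_2, so H_1 ≅ Z^4.

H_1 = Z^4.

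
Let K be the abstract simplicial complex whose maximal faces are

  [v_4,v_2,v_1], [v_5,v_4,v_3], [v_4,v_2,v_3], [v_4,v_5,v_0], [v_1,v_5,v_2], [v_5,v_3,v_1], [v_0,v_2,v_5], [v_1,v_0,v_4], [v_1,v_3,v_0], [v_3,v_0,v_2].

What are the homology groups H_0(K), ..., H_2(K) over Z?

H_0 ≅ Z,  H_1 ≅ Z/2,  H_2 = 0.

Order the vertices as v_0 < v_1 < v_2 < v_3 < v_4 < v_5. Listing each simplex with vertices in this order, K has dimension 2 with simplices:

  0-simplices (6): [v_0], [v_1], [v_2], [v_3], [v_4], [v_5]
  1-simplices (15): (15 of them)
  2-simplices (10): [v_0,v_1,v_3], [v_0,v_1,v_4], [v_0,v_2,v_3], [v_0,v_2,v_5], [v_0,v_4,v_5], [v_1,v_2,v_4], [v_1,v_2,v_5], [v_1,v_3,v_5], [v_2,v_3,v_4], [v_3,v_4,v_5]

so the chain groups are C_0 ≅ Z^6, C_1 ≅ Z^15, C_2 ≅ Z^10.

The boundary map ∂_1: C_1 → C_0 sends each edge [p,q] (with p < q) to q − p.
This gives a 6×15 integer matrix of rank 5; reducing to Smith normal form yields diagonal entries (1,1,1,1,1).

Boundary ∂_2: C_2 → C_1 sends each 2-simplex [p,q,r] to [q,r] − [p,r] + [p,q]. For instance
  ∂[v_0,v_4,v_5] = [v_4,v_5] − [v_0,v_5] + [v_0,v_4],
  ∂[v_0,v_2,v_5] = [v_2,v_5] − [v_0,v_5] + [v_0,v_2].
The resulting 15×10 matrix has rank 10, and its Smith normal form has invariant factors (1,1,1,1,1,1,1,1,1,2).

From H_k ≅ ker(∂_k) / im(∂_{k+1}) we obtain:

  H_0: rank C_0 − rank ∂_1 = 6 − 5 = 1, and the invariant factors of ∂_1 are all 1, so H_0 = Z.
  H_1: rank ker ∂_1 − rank ∂_2 = (15 − 5) − 10 = 0, and ∂_2 has invariant factor 2 > 1, so H_1 = Z/2.
  H_2: rank ker ∂_2 − rank ∂_3 = (10 − 10) − 0 = 0, and there is no ∂_3, so H_2 = 0.

As a check, the Euler characteristic is 6 − 15 + 10 = 1, which agrees with 1 − 0 + 0 = 1.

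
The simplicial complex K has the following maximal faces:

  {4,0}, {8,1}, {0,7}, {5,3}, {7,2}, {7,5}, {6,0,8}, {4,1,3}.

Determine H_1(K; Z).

Fix the vertex order 0 < 1 < 2 < 3 < 4 < 5 < 6 < 7 < 8 and write every simplex with vertices in increasing order. Then dim K = 2 and the simplices of K are:

  0-simplices (9): [0], [1], [2], [3], [4], [5], [6], [7], [8]
  1-simplices (12): [0,4], [0,6], [0,7], [0,8], [1,3], [1,4], [1,8], [2,7], [3,4], [3,5], [5,7], [6,8]
  2-simplices (2): [0,6,8], [1,3,4]

giving chain groups C_0 ≅ Z^9, C_1 ≅ Z^12, C_2 ≅ Z^2.

∂_1: C_1 → C_0 sends each edge [p,q] (with p < q) to q − p. For instance
  ∂[0,7] = [7] − [0].
As a 9×12 matrix over Z this has rank 8, with invariant factors (1,1,1,1,1,1,1,1).

Boundary ∂_2: C_2 → C_1 acts by ∂[p,q,r] = [q,r] − [p,r] + [p,q]. For instance
  ∂[0,6,8] = [6,8] − [0,8] + [0,6],
  ∂[1,3,4] = [3,4] − [1,4] + [1,3].
This gives a 12×2 integer matrix of rank 2; reducing to Smith normal form yields diagonal entries (1,1).

Now H_k = ker ∂_k / im ∂_{k+1}, so:

  H_1: rank ker ∂_1 − rank ∂_2 = (12 − 8) − 2 = 2, and the invariant factors of ∂_2 are all 1, so H_1 ≅ Z^2.

H_1 = Z^2.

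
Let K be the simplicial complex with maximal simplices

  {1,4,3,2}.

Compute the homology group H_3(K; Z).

We work with the vertex ordering 1 < 2 < 3 < 4. The simplices of K, each written with vertices in increasing order, are:

  0-simplices (4): [1], [2], [3], [4]
  1-simplices (6): [1,2], [1,3], [1,4], [2,3], [2,4], [3,4]
  2-simplices (4): [1,2,3], [1,2,4], [1,3,4], [2,3,4]
  3-simplices (1): [1,2,3,4]

so the chain groups are C_0 ≅ Z^4, C_1 ≅ Z^6, C_2 ≅ Z^4, C_3 ≅ Z^1.

Boundary ∂_1: C_1 → C_0 sends each edge [p,q] (with p < q) to q − p. For instance
  ∂[3,4] = [4] − [3].
The 4×6 boundary matrix has rank 3 and Smith normal form diag(1,1,1).

∂_2: C_2 → C_1 maps a triangle to the signed sum of its edges. For instance
  ∂[1,2,3] = [2,3] − [1,3] + [1,2],
  ∂[2,3,4] = [3,4] − [2,4] + [2,3].
As a 6×4 matrix over Z this has rank 3, with invariant factors (1,1,1).

Boundary ∂_3: C_3 → C_2 sends each 3-simplex σ to the alternating sum Σ_i (−1)^i (σ with its i-th vertex removed). For instance
  ∂[1,2,3,4] = [2,3,4] − [1,3,4] + [1,2,4] − [1,2,3].
This gives a 4×1 integer matrix of rank 1; reducing to Smith normal form yields diagonal entries (1).

From H_k ≅ ker(∂_k) / im(∂_{k+1}) we obtain:

  H_3: rank ker ∂_3 − rank ∂_4 = (1 − 1) − 0 = 0, and there is no ∂_4, so H_3 = 0.

H_3 = 0.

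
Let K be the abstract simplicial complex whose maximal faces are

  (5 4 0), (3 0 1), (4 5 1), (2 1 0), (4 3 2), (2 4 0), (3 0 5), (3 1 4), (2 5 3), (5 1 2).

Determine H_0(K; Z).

H_0 ≅ Z.

Take the total order 0 < 1 < 2 < 3 < 4 < 5 on the vertex set. Then K (dimension 2) consists of the simplices:

  0-simplices (6): [0], [1], [2], [3], [4], [5]
  1-simplices (15): [0,1], [0,2], [0,3], [0,4], [0,5], [1,2], [1,3], [1,4], [1,5], [2,3], [2,4], [2,5], [3,4], [3,5], [4,5]
  2-simplices (10): [0,1,2], [0,1,3], [0,2,4], [0,3,5], [0,4,5], [1,2,5], [1,3,4], [1,4,5], [2,3,4], [2,3,5]

so the chain groups are C_0 ≅ Z^6, C_1 ≅ Z^15, C_2 ≅ Z^10.

∂_1: C_1 → C_0 maps an edge to its endpoints' difference, ∂[p,q] = q − p. For instance
  ∂[0,1] = [1] − [0].
This gives a 6×15 integer matrix of rank 5; reducing to Smith normal form yields diagonal entries (1,1,1,1,1).

∂_2: C_2 → C_1 acts by ∂[p,q,r] = [q,r] − [p,r] + [p,q]. For instance
  ∂[0,2,4] = [2,4] − [0,4] + [0,2],
  ∂[0,1,3] = [1,3] − [0,3] + [0,1].
The resulting 15×10 matrix has rank 10, and its Smith normal form has invariant factors (1,1,1,1,1,1,1,1,1,2).

From H_k ≅ ker(∂_k) / im(∂_{k+1}) we obtain:

  H_0: rank C_0 − rank ∂_1 = 6 − 5 = 1, and the invariant factors of ∂_1 are all 1, so H_0 ≅ Z.

(K is a triangulation of the real projective plane RP^2.)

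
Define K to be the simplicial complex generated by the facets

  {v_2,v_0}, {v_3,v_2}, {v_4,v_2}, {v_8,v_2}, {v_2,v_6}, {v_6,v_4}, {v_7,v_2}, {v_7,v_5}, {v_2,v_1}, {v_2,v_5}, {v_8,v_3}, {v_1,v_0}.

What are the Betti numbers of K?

K has 9 vertices, 12 edges.
rank ∂_0 = 0, rank ∂_1 = 8 ⇒ b_0 = 9 − 0 − 8 = 1; all invariant factors of ∂_1 are 1 so no torsion. So H_0 = Z.
rank ∂_1 = 8, rank ∂_2 = 0 ⇒ b_1 = 12 − 8 − 0 = 4. So H_1 = Z^4.

b_0 = 1, b_1 = 4.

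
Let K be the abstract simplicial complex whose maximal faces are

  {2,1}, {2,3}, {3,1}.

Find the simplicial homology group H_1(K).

We work with the vertex ordering 1 < 2 < 3. The simplices of K, each written with vertices in increasing order, are:

  0-simplices (3): [1], [2], [3]
  1-simplices (3): [1,2], [1,3], [2,3]

Hence C_0 ≅ Z^3, C_1 ≅ Z^3.

The boundary map ∂_1: C_1 → C_0 maps an edge to its endpoints' difference, ∂[p,q] = q − p. For instance
  ∂[1,2] = [2] − [1].
The 3×3 boundary matrix has rank 2 and Smith normal form diag(1,1).

From H_k ≅ ker(∂_k) / im(∂_{k+1}) we obtain:

  H_1: rank ker ∂_1 − rank ∂_2 = (3 − 2) − 0 = 1, and there is no ∂_2, so H_1 ≅ Z.

H_1 = Z.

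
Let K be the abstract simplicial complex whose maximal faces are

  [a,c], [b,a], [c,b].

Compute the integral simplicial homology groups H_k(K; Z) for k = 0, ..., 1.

H_0 = Z,  H_1 = Z.

Fix the vertex order a < b < c and write every simplex with vertices in increasing order. Then dim K = 1 and the simplices of K are:

  0-simplices (3): a, b, c
  1-simplices (3): ab, ac, bc

giving chain groups C_0 ≅ Z^3, C_1 ≅ Z^3.

The boundary map ∂_1: C_1 → C_0 maps an edge to its endpoints' difference, ∂[p,q] = q − p. For instance
  ∂bc = c − b.
This gives a 3×3 integer matrix of rank 2; reducing to Smith normal form yields diagonal entries (1,1).

Reading off H_k = ker ∂_k / im ∂_{k+1}:

  H_0: rank C_0 − rank ∂_1 = 3 − 2 = 1, and the invariant factors of ∂_1 are all 1, so H_0 ≅ Z.
  H_1: rank ker ∂_1 − rank ∂_2 = (3 − 2) − 0 = 1, and there is no ∂_2, so H_1 ≅ Z.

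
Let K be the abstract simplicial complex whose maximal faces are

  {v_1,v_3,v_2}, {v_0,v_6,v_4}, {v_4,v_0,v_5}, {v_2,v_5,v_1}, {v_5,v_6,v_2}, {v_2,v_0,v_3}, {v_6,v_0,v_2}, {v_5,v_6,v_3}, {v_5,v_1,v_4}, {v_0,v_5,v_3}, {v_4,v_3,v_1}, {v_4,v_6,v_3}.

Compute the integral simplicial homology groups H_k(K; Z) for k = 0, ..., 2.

We work with the vertex ordering v_0 < v_1 < v_2 < v_3 < v_4 < v_5 < v_6. The simplices of K, each written with vertices in increasing order, are:

  0-simplices (7): [v_0], [v_1], [v_2], [v_3], [v_4], [v_5], [v_6]
  1-simplices (18): (18 of them)
  2-simplices (12): (12 of them)

giving chain groups C_0 ≅ Z^7, C_1 ≅ Z^18, C_2 ≅ Z^12.

The boundary map ∂_1: C_1 → C_0 maps an edge to its endpoints' difference, ∂[p,q] = q − p. For instance
  ∂[v_0,v_2] = [v_2] − [v_0].
The resulting 7×18 matrix has rank 6, and its Smith normal form has invariant factors (1,1,1,1,1,1).

Boundary ∂_2: C_2 → C_1 maps a triangle to the signed sum of its edges. For instance
  ∂[v_0,v_2,v_3] = [v_2,v_3] − [v_0,v_3] + [v_0,v_2],
  ∂[v_1,v_3,v_4] = [v_3,v_4] − [v_1,v_4] + [v_1,v_3].
The resulting 18×12 matrix has rank 12, and its Smith normal form has invariant factors (1,1,1,1,1,1,1,1,1,1,1,2).

Computing H_k = (kernel of ∂_k) / (image of ∂_{k+1}):

  H_0: rank C_0 − rank ∂_1 = 7 − 6 = 1, and the invariant factors of ∂_1 are all 1, so H_0 = Z.
  H_1: rank ker ∂_1 − rank ∂_2 = (18 − 6) − 12 = 0, and ∂_2 has invariant factor 2 > 1, so H_1 = Z/2Z.
  H_2: rank ker ∂_2 − rank ∂_3 = (12 − 12) − 0 = 0, and there is no ∂_3, so H_2 = 0.

H_0 = Z,  H_1 = Z/2Z,  H_2 = 0.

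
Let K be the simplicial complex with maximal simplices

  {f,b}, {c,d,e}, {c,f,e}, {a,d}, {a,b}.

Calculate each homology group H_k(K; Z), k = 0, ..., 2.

H_0 = Z,  H_1 = Z,  H_2 = 0.

We work with the vertex ordering a < b < c < d < e < f. The simplices of K, each written with vertices in increasing order, are:

  0-simplices (6): a, b, c, d, e, f
  1-simplices (8): ab, ad, bf, cd, ce, cf, de, ef
  2-simplices (2): cde, cef

Hence C_0 ≅ Z^6, C_1 ≅ Z^8, C_2 ≅ Z^2.

Boundary ∂_1: C_1 → C_0 is given by ∂[p,q] = [q] − [p]. For instance
  ∂cf = f − c.
The 6×8 boundary matrix has rank 5 and Smith normal form diag(1,1,1,1,1).

Boundary ∂_2: C_2 → C_1 maps a triangle to the signed sum of its edges. For instance
  ∂cef = ef − cf + ce,
  ∂cde = de − ce + cd.
This gives a 8×2 integer matrix of rank 2; reducing to Smith normal form yields diagonal entries (1,1).

Computing H_k = (kernel of ∂_k) / (image of ∂_{k+1}):

  H_0: rank C_0 − rank ∂_1 = 6 − 5 = 1, and the invariant factors of ∂_1 are all 1, so H_0 = Z.
  H_1: rank ker ∂_1 − rank ∂_2 = (8 − 5) − 2 = 1, and the invariant factors of ∂_2 are all 1, so H_1 = Z.
  H_2: rank ker ∂_2 − rank ∂_3 = (2 − 2) − 0 = 0, and there is no ∂_3, so H_2 = 0.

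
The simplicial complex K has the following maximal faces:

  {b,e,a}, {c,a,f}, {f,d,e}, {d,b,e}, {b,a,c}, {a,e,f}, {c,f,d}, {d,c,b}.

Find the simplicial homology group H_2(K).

Fix the vertex order a < b < c < d < e < f and write every simplex with vertices in increasing order. Then dim K = 2 and the simplices of K are:

  0-simplices (6): a, b, c, d, e, f
  1-simplices (12): ab, ac, ae, af, bc, bd, be, cd, cf, de, df, ef
  2-simplices (8): abc, abe, acf, aef, bcd, bde, cdf, def

Hence C_0 ≅ Z^6, C_1 ≅ Z^12, C_2 ≅ Z^8.

∂_1: C_1 → C_0 maps an edge to its endpoints' difference, ∂[p,q] = q − p.
This gives a 6×12 integer matrix of rank 5; reducing to Smith normal form yields diagonal entries (1,1,1,1,1).

∂_2: C_2 → C_1 sends each 2-simplex [p,q,r] to [q,r] − [p,r] + [p,q]. For instance
  ∂bcd = cd − bd + bc,
  ∂acf = cf − af + ac.
As a 12×8 matrix over Z this has rank 7, with invariant factors (1,1,1,1,1,1,1).

From H_k ≅ ker(∂_k) / im(∂_{k+1}) we obtain:

  H_2: rank ker ∂_2 − rank ∂_3 = (8 − 7) − 0 = 1, and there is no ∂_3, so H_2 ≅ Z.

H_2 ≅ Z.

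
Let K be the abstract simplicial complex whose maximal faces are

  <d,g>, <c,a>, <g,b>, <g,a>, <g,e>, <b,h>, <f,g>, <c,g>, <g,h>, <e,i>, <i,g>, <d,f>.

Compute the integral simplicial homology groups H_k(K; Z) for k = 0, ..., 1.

Order the vertices as a < b < c < d < e < f < g < h < i. Listing each simplex with vertices in this order, K has dimension 1 with simplices:

  0-simplices (9): a, b, c, d, e, f, g, h, i
  1-simplices (12): ac, ag, bg, bh, cg, df, dg, eg, ei, fg, gh, gi

so the chain groups are C_0 ≅ Z^9, C_1 ≅ Z^12.

∂_1: C_1 → C_0 maps an edge to its endpoints' difference, ∂[p,q] = q − p. For instance
  ∂bg = g − b.
This gives a 9×12 integer matrix of rank 8; reducing to Smith normal form yields diagonal entries (1,1,1,1,1,1,1,1).

Computing H_k = (kernel of ∂_k) / (image of ∂_{k+1}):

  H_0: rank C_0 − rank ∂_1 = 9 − 8 = 1, and the invariant factors of ∂_1 are all 1, so H_0 = Z.
  H_1: rank ker ∂_1 − rank ∂_2 = (12 − 8) − 0 = 4, and there is no ∂_2, so H_1 = Z^4.

(K is a triangulation of a wedge of 4 circles.)

H_0 ≅ Z,  H_1 ≅ Z^4.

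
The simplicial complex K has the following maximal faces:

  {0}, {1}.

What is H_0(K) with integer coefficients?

H_0 = Z^2.

Fix the vertex order 0 < 1 and write every simplex with vertices in increasing order. Then dim K = 0 and the simplices of K are:

  0-simplices (2): [0], [1]

giving chain groups C_0 ≅ Z^2.

From H_k ≅ ker(∂_k) / im(∂_{k+1}) we obtain:

  H_0: rank C_0 − rank ∂_1 = 2 − 0 = 2, and there is no ∂_1, so H_0 ≅ Z^2.

(K is a triangulation of a set of 2 points.)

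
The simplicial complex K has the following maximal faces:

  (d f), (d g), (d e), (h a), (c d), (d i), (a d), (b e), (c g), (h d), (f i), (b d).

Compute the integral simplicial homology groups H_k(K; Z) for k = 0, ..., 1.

H_0 ≅ Z,  H_1 ≅ Z^4.

Order the vertices as a < b < c < d < e < f < g < h < i. Listing each simplex with vertices in this order, K has dimension 1 with simplices:

  0-simplices (9): a, b, c, d, e, f, g, h, i
  1-simplices (12): ad, ah, bd, be, cd, cg, de, df, dg, dh, di, fi

so the chain groups are C_0 ≅ Z^9, C_1 ≅ Z^12.

The boundary map ∂_1: C_1 → C_0 sends each edge [p,q] (with p < q) to q − p.
As a 9×12 matrix over Z this has rank 8, with invariant factors (1,1,1,1,1,1,1,1).

Computing H_k = (kernel of ∂_k) / (image of ∂_{k+1}):

  H_0: rank C_0 − rank ∂_1 = 9 − 8 = 1, and the invariant factors of ∂_1 are all 1, so H_0 = Z.
  H_1: rank ker ∂_1 − rank ∂_2 = (12 − 8) − 0 = 4, and there is no ∂_2, so H_1 = Z^4.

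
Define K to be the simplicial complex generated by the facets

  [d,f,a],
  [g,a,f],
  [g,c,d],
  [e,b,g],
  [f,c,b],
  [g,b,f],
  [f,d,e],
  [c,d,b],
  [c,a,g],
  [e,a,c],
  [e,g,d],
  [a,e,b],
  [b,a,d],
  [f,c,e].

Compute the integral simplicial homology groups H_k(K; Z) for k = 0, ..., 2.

H_0 ≅ Z,  H_1 ≅ Z^2,  H_2 ≅ Z.

Order the vertices as a < b < c < d < e < f < g. Listing each simplex with vertices in this order, K has dimension 2 with simplices:

  0-simplices (7): a, b, c, d, e, f, g
  1-simplices (21): ab, ac, ad, ae, af, ag, bc, bd, be, bf, bg, cd, ce, cf, cg, de, df, dg, ef, eg, fg
  2-simplices (14): abd, abe, ace, acg, adf, afg, bcd, bcf, beg, bfg, cdg, cef, def, deg

Hence C_0 ≅ Z^7, C_1 ≅ Z^21, C_2 ≅ Z^14.

The boundary map ∂_1: C_1 → C_0 maps an edge to its endpoints' difference, ∂[p,q] = q − p. For instance
  ∂cg = g − c.
This gives a 7×21 integer matrix of rank 6; reducing to Smith normal form yields diagonal entries (1,1,1,1,1,1).

Boundary ∂_2: C_2 → C_1 maps a triangle to the signed sum of its edges. For instance
  ∂bfg = fg − bg + bf,
  ∂cef = ef − cf + ce.
As a 21×14 matrix over Z this has rank 13, with invariant factors (1,1,1,1,1,1,1,1,1,1,1,1,1).

Reading off H_k = ker ∂_k / im ∂_{k+1}:

  H_0: rank C_0 − rank ∂_1 = 7 − 6 = 1, and the invariant factors of ∂_1 are all 1, so H_0 ≅ Z.
  H_1: rank ker ∂_1 − rank ∂_2 = (21 − 6) − 13 = 2, and the invariant factors of ∂_2 are all 1, so H_1 ≅ Z^2.
  H_2: rank ker ∂_2 − rank ∂_3 = (14 − 13) − 0 = 1, and there is no ∂_3, so H_2 ≅ Z.

As a check, the Euler characteristic is 7 − 21 + 14 = 0, which agrees with 1 − 2 + 1 = 0.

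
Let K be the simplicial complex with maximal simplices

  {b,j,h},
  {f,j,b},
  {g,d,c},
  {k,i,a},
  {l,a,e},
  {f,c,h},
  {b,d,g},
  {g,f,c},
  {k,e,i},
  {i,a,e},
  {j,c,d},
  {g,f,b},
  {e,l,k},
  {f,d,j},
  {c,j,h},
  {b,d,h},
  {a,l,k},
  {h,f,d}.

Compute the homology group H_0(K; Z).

Order the vertices as a < b < c < d < e < f < g < h < i < j < k < l. Listing each simplex with vertices in this order, K has dimension 2 with simplices:

  0-simplices (12): a, b, c, d, e, f, g, h, i, j, k, l
  1-simplices (27): ae, ai, ak, al, bd, bf, bg, bh, bj, cd, cf, cg, ch, cj, df, dg, dh, dj, ei, ek, el, fg, fh, fj, hj, ik, kl
  2-simplices (18): aei, ael, aik, akl, bdg, bdh, bfg, bfj, bhj, cdg, cdj, cfg, cfh, chj, dfh, dfj, eik, ekl

so the chain groups are C_0 ≅ Z^12, C_1 ≅ Z^27, C_2 ≅ Z^18.

Boundary ∂_1: C_1 → C_0 sends each edge [p,q] (with p < q) to q − p. For instance
  ∂ik = k − i.
The resulting 12×27 matrix has rank 10, and its Smith normal form has invariant factors (1,1,1,1,1,1,1,1,1,1).

The boundary map ∂_2: C_2 → C_1 acts by ∂[p,q,r] = [q,r] − [p,r] + [p,q]. For instance
  ∂dfj = fj − dj + df,
  ∂cdj = dj − cj + cd.
The 27×18 boundary matrix has rank 17 and Smith normal form diag(1,1,1,1,1,1,1,1,1,1,1,1,1,1,1,1,2).

From H_k ≅ ker(∂_k) / im(∂_{k+1}) we obtain:

  H_0: rank C_0 − rank ∂_1 = 12 − 10 = 2, and the invariant factors of ∂_1 are all 1, so H_0 ≅ Z^2.

H_0 = Z^2.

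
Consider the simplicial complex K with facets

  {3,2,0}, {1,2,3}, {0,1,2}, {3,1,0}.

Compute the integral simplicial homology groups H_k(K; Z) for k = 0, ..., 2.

Fix the vertex order 0 < 1 < 2 < 3 and write every simplex with vertices in increasing order. Then dim K = 2 and the simplices of K are:

  0-simplices (4): [0], [1], [2], [3]
  1-simplices (6): [0,1], [0,2], [0,3], [1,2], [1,3], [2,3]
  2-simplices (4): [0,1,2], [0,1,3], [0,2,3], [1,2,3]

Hence C_0 ≅ Z^4, C_1 ≅ Z^6, C_2 ≅ Z^4.

The boundary map ∂_1: C_1 → C_0 is given by ∂[p,q] = [q] − [p]. For instance
  ∂[0,1] = [1] − [0].
As a 4×6 matrix over Z this has rank 3, with invariant factors (1,1,1).

∂_2: C_2 → C_1 sends each 2-simplex [p,q,r] to [q,r] − [p,r] + [p,q]. For instance
  ∂[0,2,3] = [2,3] − [0,3] + [0,2],
  ∂[0,1,2] = [1,2] − [0,2] + [0,1].
The 6×4 boundary matrix has rank 3 and Smith normal form diag(1,1,1).

Reading off H_k = ker ∂_k / im ∂_{k+1}:

  H_0: rank C_0 − rank ∂_1 = 4 − 3 = 1, and the invariant factors of ∂_1 are all 1, so H_0 ≅ Z.
  H_1: rank ker ∂_1 − rank ∂_2 = (6 − 3) − 3 = 0, and the invariant factors of ∂_2 are all 1, so H_1 ≅ 0.
  H_2: rank ker ∂_2 − rank ∂_3 = (4 − 3) − 0 = 1, and there is no ∂_3, so H_2 ≅ Z.

H_0 ≅ Z,  H_1 = 0,  H_2 ≅ Z.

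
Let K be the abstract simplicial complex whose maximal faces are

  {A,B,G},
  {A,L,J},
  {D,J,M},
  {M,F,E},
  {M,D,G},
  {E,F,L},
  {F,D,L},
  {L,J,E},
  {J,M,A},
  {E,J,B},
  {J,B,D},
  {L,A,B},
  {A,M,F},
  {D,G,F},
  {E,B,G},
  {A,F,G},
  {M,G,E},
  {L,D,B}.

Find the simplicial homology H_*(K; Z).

We work with the vertex ordering A < B < D < E < F < G < J < L < M. The simplices of K, each written with vertices in increasing order, are:

  0-simplices (9): A, B, D, E, F, G, J, L, M
  1-simplices (27): AB, AF, AG, AJ, AL, AM, BD, BE, BG, BJ, BL, DF, DG, DJ, DL, DM, EF, EG, EJ, EL, EM, FG, FL, FM, GM, JL, JM
  2-simplices (18): ABG, ABL, AFG, AFM, AJL, AJM, BDJ, BDL, BEG, BEJ, DFG, DFL, DGM, DJM, EFL, EFM, EGM, EJL

giving chain groups C_0 ≅ Z^9, C_1 ≅ Z^27, C_2 ≅ Z^18.

∂_1: C_1 → C_0 maps an edge to its endpoints' difference, ∂[p,q] = q − p. For instance
  ∂FL = L − F.
This gives a 9×27 integer matrix of rank 8; reducing to Smith normal form yields diagonal entries (1,1,1,1,1,1,1,1).

The boundary map ∂_2: C_2 → C_1 maps a triangle to the signed sum of its edges. For instance
  ∂EFL = FL − EL + EF,
  ∂EGM = GM − EM + EG.
As a 27×18 matrix over Z this has rank 18, with invariant factors (1,1,1,1,1,1,1,1,1,1,1,1,1,1,1,1,1,2).

Now H_k = ker ∂_k / im ∂_{k+1}, so:

  H_0: rank C_0 − rank ∂_1 = 9 − 8 = 1, and the invariant factors of ∂_1 are all 1, so H_0 ≅ Z.
  H_1: rank ker ∂_1 − rank ∂_2 = (27 − 8) − 18 = 1, and ∂_2 has invariant factor 2 > 1, so H_1 ≅ Z ⊕ Z_2.
  H_2: rank ker ∂_2 − rank ∂_3 = (18 − 18) − 0 = 0, and there is no ∂_3, so H_2 ≅ 0.

(K is a triangulation of the Klein bottle.)

H_0 ≅ Z,  H_1 ≅ Z ⊕ Z_2,  H_2 = 0.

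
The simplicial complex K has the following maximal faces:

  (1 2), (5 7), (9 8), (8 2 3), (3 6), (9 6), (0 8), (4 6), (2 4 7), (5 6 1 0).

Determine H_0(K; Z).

Order the vertices as 0 < 1 < 2 < 3 < 4 < 5 < 6 < 7 < 8 < 9. Listing each simplex with vertices in this order, K has dimension 3 with simplices:

  0-simplices (10): [0], [1], [2], [3], [4], [5], [6], [7], [8], [9]
  1-simplices (19): [0,1], [0,5], [0,6], [0,8], [1,2], [1,5], [1,6], [2,3], [2,4], [2,7], [2,8], [3,6], [3,8], [4,6], [4,7], [5,6], [5,7], [6,9], [8,9]
  2-simplices (6): [0,1,5], [0,1,6], [0,5,6], [1,5,6], [2,3,8], [2,4,7]
  3-simplices (1): [0,1,5,6]

so the chain groups are C_0 ≅ Z^10, C_1 ≅ Z^19, C_2 ≅ Z^6, C_3 ≅ Z^1.

Boundary ∂_1: C_1 → C_0 sends each edge [p,q] (with p < q) to q − p.
As a 10×19 matrix over Z this has rank 9, with invariant factors (1,1,1,1,1,1,1,1,1).

∂_2: C_2 → C_1 sends each 2-simplex [p,q,r] to [q,r] − [p,r] + [p,q]. For instance
  ∂[1,5,6] = [5,6] − [1,6] + [1,5],
  ∂[0,1,6] = [1,6] − [0,6] + [0,1].
The resulting 19×6 matrix has rank 5, and its Smith normal form has invariant factors (1,1,1,1,1).

∂_3: C_3 → C_2 sends each 3-simplex σ to the alternating sum Σ_i (−1)^i (σ with its i-th vertex removed). For instance
  ∂[0,1,5,6] = [1,5,6] − [0,5,6] + [0,1,6] − [0,1,5].
The 6×1 boundary matrix has rank 1 and Smith normal form diag(1).

Now H_k = ker ∂_k / im ∂_{k+1}, so:

  H_0: rank C_0 − rank ∂_1 = 10 − 9 = 1, and the invariant factors of ∂_1 are all 1, so H_0 ≅ Z.

H_0 = Z.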